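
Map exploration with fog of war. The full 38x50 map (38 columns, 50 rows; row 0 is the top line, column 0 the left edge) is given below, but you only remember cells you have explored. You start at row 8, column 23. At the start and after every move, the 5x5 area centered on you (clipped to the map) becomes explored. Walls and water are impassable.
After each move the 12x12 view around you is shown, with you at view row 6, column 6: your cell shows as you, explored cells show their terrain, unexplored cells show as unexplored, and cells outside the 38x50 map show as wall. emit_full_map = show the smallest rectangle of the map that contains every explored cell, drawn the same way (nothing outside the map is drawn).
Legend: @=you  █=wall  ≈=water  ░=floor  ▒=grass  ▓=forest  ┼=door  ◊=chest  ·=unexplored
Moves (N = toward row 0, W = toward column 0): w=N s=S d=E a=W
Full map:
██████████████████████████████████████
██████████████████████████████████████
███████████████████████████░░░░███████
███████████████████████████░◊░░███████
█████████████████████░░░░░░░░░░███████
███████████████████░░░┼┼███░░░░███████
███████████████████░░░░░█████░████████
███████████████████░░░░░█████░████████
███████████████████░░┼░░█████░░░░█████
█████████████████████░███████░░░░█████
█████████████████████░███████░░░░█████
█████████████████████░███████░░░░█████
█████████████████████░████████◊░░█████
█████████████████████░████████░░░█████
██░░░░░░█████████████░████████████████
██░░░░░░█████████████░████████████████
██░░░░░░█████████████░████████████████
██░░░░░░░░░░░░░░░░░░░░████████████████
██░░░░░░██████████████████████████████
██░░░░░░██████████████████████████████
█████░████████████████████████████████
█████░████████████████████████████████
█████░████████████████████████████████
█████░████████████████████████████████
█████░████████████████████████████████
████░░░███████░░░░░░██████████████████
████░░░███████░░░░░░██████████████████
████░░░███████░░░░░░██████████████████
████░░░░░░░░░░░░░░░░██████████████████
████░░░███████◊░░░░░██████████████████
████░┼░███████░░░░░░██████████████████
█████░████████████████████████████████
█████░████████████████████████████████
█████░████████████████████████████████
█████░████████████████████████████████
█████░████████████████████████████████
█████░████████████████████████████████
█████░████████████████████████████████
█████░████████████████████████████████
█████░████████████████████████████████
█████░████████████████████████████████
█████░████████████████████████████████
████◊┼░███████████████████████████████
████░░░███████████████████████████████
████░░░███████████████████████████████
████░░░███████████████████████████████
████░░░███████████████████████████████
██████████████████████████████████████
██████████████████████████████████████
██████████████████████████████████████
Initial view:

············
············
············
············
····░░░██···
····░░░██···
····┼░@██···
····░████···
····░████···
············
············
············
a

············
············
············
············
····░░░░██··
····░░░░██··
····░┼@░██··
····█░████··
····█░████··
············
············
············

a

············
············
············
············
····░░░░░██·
····░░░░░██·
····░░@░░██·
····██░████·
····██░████·
············
············
············

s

············
············
············
····░░░░░██·
····░░░░░██·
····░░┼░░██·
····██@████·
····██░████·
····██░██···
············
············
············

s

············
············
····░░░░░██·
····░░░░░██·
····░░┼░░██·
····██░████·
····██@████·
····██░██···
····██░██···
············
············
············

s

············
····░░░░░██·
····░░░░░██·
····░░┼░░██·
····██░████·
····██░████·
····██@██···
····██░██···
····██░██···
············
············
············

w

············
············
····░░░░░██·
····░░░░░██·
····░░┼░░██·
····██░████·
····██@████·
····██░██···
····██░██···
····██░██···
············
············

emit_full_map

░░░░░██
░░░░░██
░░┼░░██
██░████
██@████
██░██··
██░██··
██░██··

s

············
····░░░░░██·
····░░░░░██·
····░░┼░░██·
····██░████·
····██░████·
····██@██···
····██░██···
····██░██···
············
············
············

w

············
············
····░░░░░██·
····░░░░░██·
····░░┼░░██·
····██░████·
····██@████·
····██░██···
····██░██···
····██░██···
············
············

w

············
············
············
····░░░░░██·
····░░░░░██·
····░░┼░░██·
····██@████·
····██░████·
····██░██···
····██░██···
····██░██···
············

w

············
············
············
············
····░░░░░██·
····░░░░░██·
····░░@░░██·
····██░████·
····██░████·
····██░██···
····██░██···
····██░██···

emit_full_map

░░░░░██
░░░░░██
░░@░░██
██░████
██░████
██░██··
██░██··
██░██··

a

············
············
············
············
····█░░░░░██
····█░░░░░██
····█░@┼░░██
····███░████
····███░████
·····██░██··
·····██░██··
·····██░██··

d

············
············
············
············
···█░░░░░██·
···█░░░░░██·
···█░░@░░██·
···███░████·
···███░████·
····██░██···
····██░██···
····██░██···

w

············
············
············
············
····░░░┼┼···
···█░░░░░██·
···█░░@░░██·
···█░░┼░░██·
···███░████·
···███░████·
····██░██···
····██░██···

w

············
············
············
············
····██░░░···
····░░░┼┼···
···█░░@░░██·
···█░░░░░██·
···█░░┼░░██·
···███░████·
···███░████·
····██░██···

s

············
············
············
····██░░░···
····░░░┼┼···
···█░░░░░██·
···█░░@░░██·
···█░░┼░░██·
···███░████·
···███░████·
····██░██···
····██░██···

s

············
············
····██░░░···
····░░░┼┼···
···█░░░░░██·
···█░░░░░██·
···█░░@░░██·
···███░████·
···███░████·
····██░██···
····██░██···
····██░██···

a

············
············
·····██░░░··
·····░░░┼┼··
····█░░░░░██
····█░░░░░██
····█░@┼░░██
····███░████
····███░████
·····██░██··
·····██░██··
·····██░██··

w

············
············
············
·····██░░░··
····█░░░┼┼··
····█░░░░░██
····█░@░░░██
····█░░┼░░██
····███░████
····███░████
·····██░██··
·····██░██··

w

············
············
············
············
····███░░░··
····█░░░┼┼··
····█░@░░░██
····█░░░░░██
····█░░┼░░██
····███░████
····███░████
·····██░██··

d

············
············
············
············
···███░░░···
···█░░░┼┼···
···█░░@░░██·
···█░░░░░██·
···█░░┼░░██·
···███░████·
···███░████·
····██░██···

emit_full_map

███░░░··
█░░░┼┼··
█░░@░░██
█░░░░░██
█░░┼░░██
███░████
███░████
·██░██··
·██░██··
·██░██··


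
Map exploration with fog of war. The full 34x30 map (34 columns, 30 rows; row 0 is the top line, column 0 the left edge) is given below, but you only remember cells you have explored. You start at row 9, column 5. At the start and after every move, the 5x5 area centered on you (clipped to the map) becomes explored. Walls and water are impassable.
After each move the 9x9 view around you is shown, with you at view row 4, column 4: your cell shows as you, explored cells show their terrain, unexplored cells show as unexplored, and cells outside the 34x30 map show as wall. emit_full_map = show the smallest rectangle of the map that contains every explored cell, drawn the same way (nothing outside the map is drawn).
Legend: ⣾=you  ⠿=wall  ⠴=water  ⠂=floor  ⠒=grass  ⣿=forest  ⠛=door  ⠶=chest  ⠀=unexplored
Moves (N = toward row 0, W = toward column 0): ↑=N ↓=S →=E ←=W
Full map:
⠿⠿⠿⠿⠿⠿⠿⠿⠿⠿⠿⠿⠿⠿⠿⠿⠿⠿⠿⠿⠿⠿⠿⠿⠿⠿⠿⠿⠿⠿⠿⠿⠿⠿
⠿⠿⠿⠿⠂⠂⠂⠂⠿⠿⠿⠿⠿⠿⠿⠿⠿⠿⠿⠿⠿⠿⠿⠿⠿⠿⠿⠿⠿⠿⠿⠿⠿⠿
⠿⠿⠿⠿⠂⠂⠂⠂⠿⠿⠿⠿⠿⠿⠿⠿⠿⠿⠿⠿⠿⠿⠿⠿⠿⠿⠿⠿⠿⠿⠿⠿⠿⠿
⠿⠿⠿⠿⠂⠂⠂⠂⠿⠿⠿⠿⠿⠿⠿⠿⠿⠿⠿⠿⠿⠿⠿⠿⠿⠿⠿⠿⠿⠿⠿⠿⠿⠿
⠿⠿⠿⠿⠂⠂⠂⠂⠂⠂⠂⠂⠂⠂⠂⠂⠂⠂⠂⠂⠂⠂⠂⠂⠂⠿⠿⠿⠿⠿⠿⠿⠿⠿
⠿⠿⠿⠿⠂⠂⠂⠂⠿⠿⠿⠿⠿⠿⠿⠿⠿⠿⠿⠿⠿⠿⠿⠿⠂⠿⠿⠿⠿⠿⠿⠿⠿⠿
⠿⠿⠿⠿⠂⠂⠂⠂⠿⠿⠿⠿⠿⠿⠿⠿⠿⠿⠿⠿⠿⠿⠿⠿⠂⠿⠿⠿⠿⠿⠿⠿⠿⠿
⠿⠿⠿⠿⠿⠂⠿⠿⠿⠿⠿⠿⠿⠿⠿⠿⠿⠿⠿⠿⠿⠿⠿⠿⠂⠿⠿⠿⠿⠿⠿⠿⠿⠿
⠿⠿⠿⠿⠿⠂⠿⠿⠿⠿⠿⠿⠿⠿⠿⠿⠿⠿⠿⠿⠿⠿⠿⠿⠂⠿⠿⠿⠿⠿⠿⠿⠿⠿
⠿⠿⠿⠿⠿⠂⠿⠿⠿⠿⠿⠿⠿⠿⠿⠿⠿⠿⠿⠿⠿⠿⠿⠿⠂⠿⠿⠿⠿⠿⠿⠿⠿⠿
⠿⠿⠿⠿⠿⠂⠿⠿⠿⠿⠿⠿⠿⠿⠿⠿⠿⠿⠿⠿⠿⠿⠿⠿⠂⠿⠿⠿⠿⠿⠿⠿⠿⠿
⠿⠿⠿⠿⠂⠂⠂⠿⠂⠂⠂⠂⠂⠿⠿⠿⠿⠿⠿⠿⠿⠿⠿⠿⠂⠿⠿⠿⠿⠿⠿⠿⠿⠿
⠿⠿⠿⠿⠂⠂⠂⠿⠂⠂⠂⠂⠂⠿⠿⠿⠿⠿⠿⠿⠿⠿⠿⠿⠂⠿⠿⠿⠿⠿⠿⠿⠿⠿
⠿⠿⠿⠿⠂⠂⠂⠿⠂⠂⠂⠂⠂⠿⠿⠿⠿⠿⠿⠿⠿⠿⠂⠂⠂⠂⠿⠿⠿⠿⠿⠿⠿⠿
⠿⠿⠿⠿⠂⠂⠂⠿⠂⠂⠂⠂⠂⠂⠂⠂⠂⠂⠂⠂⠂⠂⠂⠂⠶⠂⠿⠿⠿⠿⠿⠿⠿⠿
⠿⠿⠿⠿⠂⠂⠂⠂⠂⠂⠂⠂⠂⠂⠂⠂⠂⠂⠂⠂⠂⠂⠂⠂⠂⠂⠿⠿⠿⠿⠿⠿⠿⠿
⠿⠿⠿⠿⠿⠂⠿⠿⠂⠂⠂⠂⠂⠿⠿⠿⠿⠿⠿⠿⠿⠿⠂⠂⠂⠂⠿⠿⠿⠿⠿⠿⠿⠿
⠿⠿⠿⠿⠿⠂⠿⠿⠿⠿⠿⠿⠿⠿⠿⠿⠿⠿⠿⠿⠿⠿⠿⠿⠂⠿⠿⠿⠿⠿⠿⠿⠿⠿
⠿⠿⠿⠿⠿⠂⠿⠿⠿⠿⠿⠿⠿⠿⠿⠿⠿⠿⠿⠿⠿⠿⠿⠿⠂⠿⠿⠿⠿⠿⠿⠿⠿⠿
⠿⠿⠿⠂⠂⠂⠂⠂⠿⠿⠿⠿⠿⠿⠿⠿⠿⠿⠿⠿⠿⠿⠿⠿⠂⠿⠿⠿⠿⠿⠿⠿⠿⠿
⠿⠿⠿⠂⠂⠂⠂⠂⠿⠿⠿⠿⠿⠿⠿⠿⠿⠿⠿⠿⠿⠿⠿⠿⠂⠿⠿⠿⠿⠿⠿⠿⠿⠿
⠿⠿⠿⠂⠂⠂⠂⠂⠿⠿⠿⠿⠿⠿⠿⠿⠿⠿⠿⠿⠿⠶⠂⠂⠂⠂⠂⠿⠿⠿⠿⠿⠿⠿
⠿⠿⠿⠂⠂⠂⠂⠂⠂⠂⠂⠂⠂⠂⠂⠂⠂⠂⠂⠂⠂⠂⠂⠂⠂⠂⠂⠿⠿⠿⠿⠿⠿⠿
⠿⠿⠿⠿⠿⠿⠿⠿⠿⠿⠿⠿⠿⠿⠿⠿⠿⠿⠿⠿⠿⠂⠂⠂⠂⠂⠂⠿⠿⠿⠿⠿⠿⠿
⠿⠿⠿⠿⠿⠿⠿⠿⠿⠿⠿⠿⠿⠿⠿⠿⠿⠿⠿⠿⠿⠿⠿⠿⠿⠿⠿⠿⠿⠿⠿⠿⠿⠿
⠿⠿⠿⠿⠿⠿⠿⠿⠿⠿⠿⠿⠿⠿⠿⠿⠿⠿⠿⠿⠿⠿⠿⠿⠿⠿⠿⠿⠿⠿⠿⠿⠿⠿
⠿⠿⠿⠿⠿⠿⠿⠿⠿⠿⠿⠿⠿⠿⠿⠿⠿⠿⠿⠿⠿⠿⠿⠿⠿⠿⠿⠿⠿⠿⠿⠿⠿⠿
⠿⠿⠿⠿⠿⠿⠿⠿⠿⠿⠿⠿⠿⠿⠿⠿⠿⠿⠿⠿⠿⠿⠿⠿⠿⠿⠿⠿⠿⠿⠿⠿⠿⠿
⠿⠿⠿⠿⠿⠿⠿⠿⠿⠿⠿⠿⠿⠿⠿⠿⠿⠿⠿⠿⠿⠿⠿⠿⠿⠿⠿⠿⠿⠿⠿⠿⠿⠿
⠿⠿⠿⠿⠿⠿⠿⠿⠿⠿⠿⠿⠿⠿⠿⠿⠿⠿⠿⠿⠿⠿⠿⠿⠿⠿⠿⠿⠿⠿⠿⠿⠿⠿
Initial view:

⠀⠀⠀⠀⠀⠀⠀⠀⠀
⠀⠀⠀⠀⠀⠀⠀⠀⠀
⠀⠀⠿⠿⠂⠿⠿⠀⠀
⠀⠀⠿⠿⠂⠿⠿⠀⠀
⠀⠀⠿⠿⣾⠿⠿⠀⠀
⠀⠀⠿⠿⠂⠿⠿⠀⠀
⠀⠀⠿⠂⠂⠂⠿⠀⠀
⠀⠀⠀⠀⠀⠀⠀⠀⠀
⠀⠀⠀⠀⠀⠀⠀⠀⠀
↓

⠀⠀⠀⠀⠀⠀⠀⠀⠀
⠀⠀⠿⠿⠂⠿⠿⠀⠀
⠀⠀⠿⠿⠂⠿⠿⠀⠀
⠀⠀⠿⠿⠂⠿⠿⠀⠀
⠀⠀⠿⠿⣾⠿⠿⠀⠀
⠀⠀⠿⠂⠂⠂⠿⠀⠀
⠀⠀⠿⠂⠂⠂⠿⠀⠀
⠀⠀⠀⠀⠀⠀⠀⠀⠀
⠀⠀⠀⠀⠀⠀⠀⠀⠀

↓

⠀⠀⠿⠿⠂⠿⠿⠀⠀
⠀⠀⠿⠿⠂⠿⠿⠀⠀
⠀⠀⠿⠿⠂⠿⠿⠀⠀
⠀⠀⠿⠿⠂⠿⠿⠀⠀
⠀⠀⠿⠂⣾⠂⠿⠀⠀
⠀⠀⠿⠂⠂⠂⠿⠀⠀
⠀⠀⠿⠂⠂⠂⠿⠀⠀
⠀⠀⠀⠀⠀⠀⠀⠀⠀
⠀⠀⠀⠀⠀⠀⠀⠀⠀

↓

⠀⠀⠿⠿⠂⠿⠿⠀⠀
⠀⠀⠿⠿⠂⠿⠿⠀⠀
⠀⠀⠿⠿⠂⠿⠿⠀⠀
⠀⠀⠿⠂⠂⠂⠿⠀⠀
⠀⠀⠿⠂⣾⠂⠿⠀⠀
⠀⠀⠿⠂⠂⠂⠿⠀⠀
⠀⠀⠿⠂⠂⠂⠿⠀⠀
⠀⠀⠀⠀⠀⠀⠀⠀⠀
⠀⠀⠀⠀⠀⠀⠀⠀⠀

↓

⠀⠀⠿⠿⠂⠿⠿⠀⠀
⠀⠀⠿⠿⠂⠿⠿⠀⠀
⠀⠀⠿⠂⠂⠂⠿⠀⠀
⠀⠀⠿⠂⠂⠂⠿⠀⠀
⠀⠀⠿⠂⣾⠂⠿⠀⠀
⠀⠀⠿⠂⠂⠂⠿⠀⠀
⠀⠀⠿⠂⠂⠂⠂⠀⠀
⠀⠀⠀⠀⠀⠀⠀⠀⠀
⠀⠀⠀⠀⠀⠀⠀⠀⠀

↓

⠀⠀⠿⠿⠂⠿⠿⠀⠀
⠀⠀⠿⠂⠂⠂⠿⠀⠀
⠀⠀⠿⠂⠂⠂⠿⠀⠀
⠀⠀⠿⠂⠂⠂⠿⠀⠀
⠀⠀⠿⠂⣾⠂⠿⠀⠀
⠀⠀⠿⠂⠂⠂⠂⠀⠀
⠀⠀⠿⠿⠂⠿⠿⠀⠀
⠀⠀⠀⠀⠀⠀⠀⠀⠀
⠀⠀⠀⠀⠀⠀⠀⠀⠀

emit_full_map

⠿⠿⠂⠿⠿
⠿⠿⠂⠿⠿
⠿⠿⠂⠿⠿
⠿⠿⠂⠿⠿
⠿⠂⠂⠂⠿
⠿⠂⠂⠂⠿
⠿⠂⠂⠂⠿
⠿⠂⣾⠂⠿
⠿⠂⠂⠂⠂
⠿⠿⠂⠿⠿

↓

⠀⠀⠿⠂⠂⠂⠿⠀⠀
⠀⠀⠿⠂⠂⠂⠿⠀⠀
⠀⠀⠿⠂⠂⠂⠿⠀⠀
⠀⠀⠿⠂⠂⠂⠿⠀⠀
⠀⠀⠿⠂⣾⠂⠂⠀⠀
⠀⠀⠿⠿⠂⠿⠿⠀⠀
⠀⠀⠿⠿⠂⠿⠿⠀⠀
⠀⠀⠀⠀⠀⠀⠀⠀⠀
⠀⠀⠀⠀⠀⠀⠀⠀⠀

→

⠀⠿⠂⠂⠂⠿⠀⠀⠀
⠀⠿⠂⠂⠂⠿⠀⠀⠀
⠀⠿⠂⠂⠂⠿⠂⠀⠀
⠀⠿⠂⠂⠂⠿⠂⠀⠀
⠀⠿⠂⠂⣾⠂⠂⠀⠀
⠀⠿⠿⠂⠿⠿⠂⠀⠀
⠀⠿⠿⠂⠿⠿⠿⠀⠀
⠀⠀⠀⠀⠀⠀⠀⠀⠀
⠀⠀⠀⠀⠀⠀⠀⠀⠀

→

⠿⠂⠂⠂⠿⠀⠀⠀⠀
⠿⠂⠂⠂⠿⠀⠀⠀⠀
⠿⠂⠂⠂⠿⠂⠂⠀⠀
⠿⠂⠂⠂⠿⠂⠂⠀⠀
⠿⠂⠂⠂⣾⠂⠂⠀⠀
⠿⠿⠂⠿⠿⠂⠂⠀⠀
⠿⠿⠂⠿⠿⠿⠿⠀⠀
⠀⠀⠀⠀⠀⠀⠀⠀⠀
⠀⠀⠀⠀⠀⠀⠀⠀⠀

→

⠂⠂⠂⠿⠀⠀⠀⠀⠀
⠂⠂⠂⠿⠀⠀⠀⠀⠀
⠂⠂⠂⠿⠂⠂⠂⠀⠀
⠂⠂⠂⠿⠂⠂⠂⠀⠀
⠂⠂⠂⠂⣾⠂⠂⠀⠀
⠿⠂⠿⠿⠂⠂⠂⠀⠀
⠿⠂⠿⠿⠿⠿⠿⠀⠀
⠀⠀⠀⠀⠀⠀⠀⠀⠀
⠀⠀⠀⠀⠀⠀⠀⠀⠀

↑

⠿⠂⠿⠿⠀⠀⠀⠀⠀
⠂⠂⠂⠿⠀⠀⠀⠀⠀
⠂⠂⠂⠿⠂⠂⠂⠀⠀
⠂⠂⠂⠿⠂⠂⠂⠀⠀
⠂⠂⠂⠿⣾⠂⠂⠀⠀
⠂⠂⠂⠂⠂⠂⠂⠀⠀
⠿⠂⠿⠿⠂⠂⠂⠀⠀
⠿⠂⠿⠿⠿⠿⠿⠀⠀
⠀⠀⠀⠀⠀⠀⠀⠀⠀

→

⠂⠿⠿⠀⠀⠀⠀⠀⠀
⠂⠂⠿⠀⠀⠀⠀⠀⠀
⠂⠂⠿⠂⠂⠂⠂⠀⠀
⠂⠂⠿⠂⠂⠂⠂⠀⠀
⠂⠂⠿⠂⣾⠂⠂⠀⠀
⠂⠂⠂⠂⠂⠂⠂⠀⠀
⠂⠿⠿⠂⠂⠂⠂⠀⠀
⠂⠿⠿⠿⠿⠿⠀⠀⠀
⠀⠀⠀⠀⠀⠀⠀⠀⠀

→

⠿⠿⠀⠀⠀⠀⠀⠀⠀
⠂⠿⠀⠀⠀⠀⠀⠀⠀
⠂⠿⠂⠂⠂⠂⠂⠀⠀
⠂⠿⠂⠂⠂⠂⠂⠀⠀
⠂⠿⠂⠂⣾⠂⠂⠀⠀
⠂⠂⠂⠂⠂⠂⠂⠀⠀
⠿⠿⠂⠂⠂⠂⠂⠀⠀
⠿⠿⠿⠿⠿⠀⠀⠀⠀
⠀⠀⠀⠀⠀⠀⠀⠀⠀

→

⠿⠀⠀⠀⠀⠀⠀⠀⠀
⠿⠀⠀⠀⠀⠀⠀⠀⠀
⠿⠂⠂⠂⠂⠂⠿⠀⠀
⠿⠂⠂⠂⠂⠂⠿⠀⠀
⠿⠂⠂⠂⣾⠂⠂⠀⠀
⠂⠂⠂⠂⠂⠂⠂⠀⠀
⠿⠂⠂⠂⠂⠂⠿⠀⠀
⠿⠿⠿⠿⠀⠀⠀⠀⠀
⠀⠀⠀⠀⠀⠀⠀⠀⠀

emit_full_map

⠿⠿⠂⠿⠿⠀⠀⠀⠀⠀⠀
⠿⠿⠂⠿⠿⠀⠀⠀⠀⠀⠀
⠿⠿⠂⠿⠿⠀⠀⠀⠀⠀⠀
⠿⠿⠂⠿⠿⠀⠀⠀⠀⠀⠀
⠿⠂⠂⠂⠿⠀⠀⠀⠀⠀⠀
⠿⠂⠂⠂⠿⠂⠂⠂⠂⠂⠿
⠿⠂⠂⠂⠿⠂⠂⠂⠂⠂⠿
⠿⠂⠂⠂⠿⠂⠂⠂⣾⠂⠂
⠿⠂⠂⠂⠂⠂⠂⠂⠂⠂⠂
⠿⠿⠂⠿⠿⠂⠂⠂⠂⠂⠿
⠿⠿⠂⠿⠿⠿⠿⠿⠀⠀⠀

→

⠀⠀⠀⠀⠀⠀⠀⠀⠀
⠀⠀⠀⠀⠀⠀⠀⠀⠀
⠂⠂⠂⠂⠂⠿⠿⠀⠀
⠂⠂⠂⠂⠂⠿⠿⠀⠀
⠂⠂⠂⠂⣾⠂⠂⠀⠀
⠂⠂⠂⠂⠂⠂⠂⠀⠀
⠂⠂⠂⠂⠂⠿⠿⠀⠀
⠿⠿⠿⠀⠀⠀⠀⠀⠀
⠀⠀⠀⠀⠀⠀⠀⠀⠀

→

⠀⠀⠀⠀⠀⠀⠀⠀⠀
⠀⠀⠀⠀⠀⠀⠀⠀⠀
⠂⠂⠂⠂⠿⠿⠿⠀⠀
⠂⠂⠂⠂⠿⠿⠿⠀⠀
⠂⠂⠂⠂⣾⠂⠂⠀⠀
⠂⠂⠂⠂⠂⠂⠂⠀⠀
⠂⠂⠂⠂⠿⠿⠿⠀⠀
⠿⠿⠀⠀⠀⠀⠀⠀⠀
⠀⠀⠀⠀⠀⠀⠀⠀⠀

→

⠀⠀⠀⠀⠀⠀⠀⠀⠀
⠀⠀⠀⠀⠀⠀⠀⠀⠀
⠂⠂⠂⠿⠿⠿⠿⠀⠀
⠂⠂⠂⠿⠿⠿⠿⠀⠀
⠂⠂⠂⠂⣾⠂⠂⠀⠀
⠂⠂⠂⠂⠂⠂⠂⠀⠀
⠂⠂⠂⠿⠿⠿⠿⠀⠀
⠿⠀⠀⠀⠀⠀⠀⠀⠀
⠀⠀⠀⠀⠀⠀⠀⠀⠀

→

⠀⠀⠀⠀⠀⠀⠀⠀⠀
⠀⠀⠀⠀⠀⠀⠀⠀⠀
⠂⠂⠿⠿⠿⠿⠿⠀⠀
⠂⠂⠿⠿⠿⠿⠿⠀⠀
⠂⠂⠂⠂⣾⠂⠂⠀⠀
⠂⠂⠂⠂⠂⠂⠂⠀⠀
⠂⠂⠿⠿⠿⠿⠿⠀⠀
⠀⠀⠀⠀⠀⠀⠀⠀⠀
⠀⠀⠀⠀⠀⠀⠀⠀⠀

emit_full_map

⠿⠿⠂⠿⠿⠀⠀⠀⠀⠀⠀⠀⠀⠀⠀
⠿⠿⠂⠿⠿⠀⠀⠀⠀⠀⠀⠀⠀⠀⠀
⠿⠿⠂⠿⠿⠀⠀⠀⠀⠀⠀⠀⠀⠀⠀
⠿⠿⠂⠿⠿⠀⠀⠀⠀⠀⠀⠀⠀⠀⠀
⠿⠂⠂⠂⠿⠀⠀⠀⠀⠀⠀⠀⠀⠀⠀
⠿⠂⠂⠂⠿⠂⠂⠂⠂⠂⠿⠿⠿⠿⠿
⠿⠂⠂⠂⠿⠂⠂⠂⠂⠂⠿⠿⠿⠿⠿
⠿⠂⠂⠂⠿⠂⠂⠂⠂⠂⠂⠂⣾⠂⠂
⠿⠂⠂⠂⠂⠂⠂⠂⠂⠂⠂⠂⠂⠂⠂
⠿⠿⠂⠿⠿⠂⠂⠂⠂⠂⠿⠿⠿⠿⠿
⠿⠿⠂⠿⠿⠿⠿⠿⠀⠀⠀⠀⠀⠀⠀

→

⠀⠀⠀⠀⠀⠀⠀⠀⠀
⠀⠀⠀⠀⠀⠀⠀⠀⠀
⠂⠿⠿⠿⠿⠿⠿⠀⠀
⠂⠿⠿⠿⠿⠿⠿⠀⠀
⠂⠂⠂⠂⣾⠂⠂⠀⠀
⠂⠂⠂⠂⠂⠂⠂⠀⠀
⠂⠿⠿⠿⠿⠿⠿⠀⠀
⠀⠀⠀⠀⠀⠀⠀⠀⠀
⠀⠀⠀⠀⠀⠀⠀⠀⠀

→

⠀⠀⠀⠀⠀⠀⠀⠀⠀
⠀⠀⠀⠀⠀⠀⠀⠀⠀
⠿⠿⠿⠿⠿⠿⠿⠀⠀
⠿⠿⠿⠿⠿⠿⠿⠀⠀
⠂⠂⠂⠂⣾⠂⠂⠀⠀
⠂⠂⠂⠂⠂⠂⠂⠀⠀
⠿⠿⠿⠿⠿⠿⠿⠀⠀
⠀⠀⠀⠀⠀⠀⠀⠀⠀
⠀⠀⠀⠀⠀⠀⠀⠀⠀

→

⠀⠀⠀⠀⠀⠀⠀⠀⠀
⠀⠀⠀⠀⠀⠀⠀⠀⠀
⠿⠿⠿⠿⠿⠿⠿⠀⠀
⠿⠿⠿⠿⠿⠿⠿⠀⠀
⠂⠂⠂⠂⣾⠂⠂⠀⠀
⠂⠂⠂⠂⠂⠂⠂⠀⠀
⠿⠿⠿⠿⠿⠿⠿⠀⠀
⠀⠀⠀⠀⠀⠀⠀⠀⠀
⠀⠀⠀⠀⠀⠀⠀⠀⠀


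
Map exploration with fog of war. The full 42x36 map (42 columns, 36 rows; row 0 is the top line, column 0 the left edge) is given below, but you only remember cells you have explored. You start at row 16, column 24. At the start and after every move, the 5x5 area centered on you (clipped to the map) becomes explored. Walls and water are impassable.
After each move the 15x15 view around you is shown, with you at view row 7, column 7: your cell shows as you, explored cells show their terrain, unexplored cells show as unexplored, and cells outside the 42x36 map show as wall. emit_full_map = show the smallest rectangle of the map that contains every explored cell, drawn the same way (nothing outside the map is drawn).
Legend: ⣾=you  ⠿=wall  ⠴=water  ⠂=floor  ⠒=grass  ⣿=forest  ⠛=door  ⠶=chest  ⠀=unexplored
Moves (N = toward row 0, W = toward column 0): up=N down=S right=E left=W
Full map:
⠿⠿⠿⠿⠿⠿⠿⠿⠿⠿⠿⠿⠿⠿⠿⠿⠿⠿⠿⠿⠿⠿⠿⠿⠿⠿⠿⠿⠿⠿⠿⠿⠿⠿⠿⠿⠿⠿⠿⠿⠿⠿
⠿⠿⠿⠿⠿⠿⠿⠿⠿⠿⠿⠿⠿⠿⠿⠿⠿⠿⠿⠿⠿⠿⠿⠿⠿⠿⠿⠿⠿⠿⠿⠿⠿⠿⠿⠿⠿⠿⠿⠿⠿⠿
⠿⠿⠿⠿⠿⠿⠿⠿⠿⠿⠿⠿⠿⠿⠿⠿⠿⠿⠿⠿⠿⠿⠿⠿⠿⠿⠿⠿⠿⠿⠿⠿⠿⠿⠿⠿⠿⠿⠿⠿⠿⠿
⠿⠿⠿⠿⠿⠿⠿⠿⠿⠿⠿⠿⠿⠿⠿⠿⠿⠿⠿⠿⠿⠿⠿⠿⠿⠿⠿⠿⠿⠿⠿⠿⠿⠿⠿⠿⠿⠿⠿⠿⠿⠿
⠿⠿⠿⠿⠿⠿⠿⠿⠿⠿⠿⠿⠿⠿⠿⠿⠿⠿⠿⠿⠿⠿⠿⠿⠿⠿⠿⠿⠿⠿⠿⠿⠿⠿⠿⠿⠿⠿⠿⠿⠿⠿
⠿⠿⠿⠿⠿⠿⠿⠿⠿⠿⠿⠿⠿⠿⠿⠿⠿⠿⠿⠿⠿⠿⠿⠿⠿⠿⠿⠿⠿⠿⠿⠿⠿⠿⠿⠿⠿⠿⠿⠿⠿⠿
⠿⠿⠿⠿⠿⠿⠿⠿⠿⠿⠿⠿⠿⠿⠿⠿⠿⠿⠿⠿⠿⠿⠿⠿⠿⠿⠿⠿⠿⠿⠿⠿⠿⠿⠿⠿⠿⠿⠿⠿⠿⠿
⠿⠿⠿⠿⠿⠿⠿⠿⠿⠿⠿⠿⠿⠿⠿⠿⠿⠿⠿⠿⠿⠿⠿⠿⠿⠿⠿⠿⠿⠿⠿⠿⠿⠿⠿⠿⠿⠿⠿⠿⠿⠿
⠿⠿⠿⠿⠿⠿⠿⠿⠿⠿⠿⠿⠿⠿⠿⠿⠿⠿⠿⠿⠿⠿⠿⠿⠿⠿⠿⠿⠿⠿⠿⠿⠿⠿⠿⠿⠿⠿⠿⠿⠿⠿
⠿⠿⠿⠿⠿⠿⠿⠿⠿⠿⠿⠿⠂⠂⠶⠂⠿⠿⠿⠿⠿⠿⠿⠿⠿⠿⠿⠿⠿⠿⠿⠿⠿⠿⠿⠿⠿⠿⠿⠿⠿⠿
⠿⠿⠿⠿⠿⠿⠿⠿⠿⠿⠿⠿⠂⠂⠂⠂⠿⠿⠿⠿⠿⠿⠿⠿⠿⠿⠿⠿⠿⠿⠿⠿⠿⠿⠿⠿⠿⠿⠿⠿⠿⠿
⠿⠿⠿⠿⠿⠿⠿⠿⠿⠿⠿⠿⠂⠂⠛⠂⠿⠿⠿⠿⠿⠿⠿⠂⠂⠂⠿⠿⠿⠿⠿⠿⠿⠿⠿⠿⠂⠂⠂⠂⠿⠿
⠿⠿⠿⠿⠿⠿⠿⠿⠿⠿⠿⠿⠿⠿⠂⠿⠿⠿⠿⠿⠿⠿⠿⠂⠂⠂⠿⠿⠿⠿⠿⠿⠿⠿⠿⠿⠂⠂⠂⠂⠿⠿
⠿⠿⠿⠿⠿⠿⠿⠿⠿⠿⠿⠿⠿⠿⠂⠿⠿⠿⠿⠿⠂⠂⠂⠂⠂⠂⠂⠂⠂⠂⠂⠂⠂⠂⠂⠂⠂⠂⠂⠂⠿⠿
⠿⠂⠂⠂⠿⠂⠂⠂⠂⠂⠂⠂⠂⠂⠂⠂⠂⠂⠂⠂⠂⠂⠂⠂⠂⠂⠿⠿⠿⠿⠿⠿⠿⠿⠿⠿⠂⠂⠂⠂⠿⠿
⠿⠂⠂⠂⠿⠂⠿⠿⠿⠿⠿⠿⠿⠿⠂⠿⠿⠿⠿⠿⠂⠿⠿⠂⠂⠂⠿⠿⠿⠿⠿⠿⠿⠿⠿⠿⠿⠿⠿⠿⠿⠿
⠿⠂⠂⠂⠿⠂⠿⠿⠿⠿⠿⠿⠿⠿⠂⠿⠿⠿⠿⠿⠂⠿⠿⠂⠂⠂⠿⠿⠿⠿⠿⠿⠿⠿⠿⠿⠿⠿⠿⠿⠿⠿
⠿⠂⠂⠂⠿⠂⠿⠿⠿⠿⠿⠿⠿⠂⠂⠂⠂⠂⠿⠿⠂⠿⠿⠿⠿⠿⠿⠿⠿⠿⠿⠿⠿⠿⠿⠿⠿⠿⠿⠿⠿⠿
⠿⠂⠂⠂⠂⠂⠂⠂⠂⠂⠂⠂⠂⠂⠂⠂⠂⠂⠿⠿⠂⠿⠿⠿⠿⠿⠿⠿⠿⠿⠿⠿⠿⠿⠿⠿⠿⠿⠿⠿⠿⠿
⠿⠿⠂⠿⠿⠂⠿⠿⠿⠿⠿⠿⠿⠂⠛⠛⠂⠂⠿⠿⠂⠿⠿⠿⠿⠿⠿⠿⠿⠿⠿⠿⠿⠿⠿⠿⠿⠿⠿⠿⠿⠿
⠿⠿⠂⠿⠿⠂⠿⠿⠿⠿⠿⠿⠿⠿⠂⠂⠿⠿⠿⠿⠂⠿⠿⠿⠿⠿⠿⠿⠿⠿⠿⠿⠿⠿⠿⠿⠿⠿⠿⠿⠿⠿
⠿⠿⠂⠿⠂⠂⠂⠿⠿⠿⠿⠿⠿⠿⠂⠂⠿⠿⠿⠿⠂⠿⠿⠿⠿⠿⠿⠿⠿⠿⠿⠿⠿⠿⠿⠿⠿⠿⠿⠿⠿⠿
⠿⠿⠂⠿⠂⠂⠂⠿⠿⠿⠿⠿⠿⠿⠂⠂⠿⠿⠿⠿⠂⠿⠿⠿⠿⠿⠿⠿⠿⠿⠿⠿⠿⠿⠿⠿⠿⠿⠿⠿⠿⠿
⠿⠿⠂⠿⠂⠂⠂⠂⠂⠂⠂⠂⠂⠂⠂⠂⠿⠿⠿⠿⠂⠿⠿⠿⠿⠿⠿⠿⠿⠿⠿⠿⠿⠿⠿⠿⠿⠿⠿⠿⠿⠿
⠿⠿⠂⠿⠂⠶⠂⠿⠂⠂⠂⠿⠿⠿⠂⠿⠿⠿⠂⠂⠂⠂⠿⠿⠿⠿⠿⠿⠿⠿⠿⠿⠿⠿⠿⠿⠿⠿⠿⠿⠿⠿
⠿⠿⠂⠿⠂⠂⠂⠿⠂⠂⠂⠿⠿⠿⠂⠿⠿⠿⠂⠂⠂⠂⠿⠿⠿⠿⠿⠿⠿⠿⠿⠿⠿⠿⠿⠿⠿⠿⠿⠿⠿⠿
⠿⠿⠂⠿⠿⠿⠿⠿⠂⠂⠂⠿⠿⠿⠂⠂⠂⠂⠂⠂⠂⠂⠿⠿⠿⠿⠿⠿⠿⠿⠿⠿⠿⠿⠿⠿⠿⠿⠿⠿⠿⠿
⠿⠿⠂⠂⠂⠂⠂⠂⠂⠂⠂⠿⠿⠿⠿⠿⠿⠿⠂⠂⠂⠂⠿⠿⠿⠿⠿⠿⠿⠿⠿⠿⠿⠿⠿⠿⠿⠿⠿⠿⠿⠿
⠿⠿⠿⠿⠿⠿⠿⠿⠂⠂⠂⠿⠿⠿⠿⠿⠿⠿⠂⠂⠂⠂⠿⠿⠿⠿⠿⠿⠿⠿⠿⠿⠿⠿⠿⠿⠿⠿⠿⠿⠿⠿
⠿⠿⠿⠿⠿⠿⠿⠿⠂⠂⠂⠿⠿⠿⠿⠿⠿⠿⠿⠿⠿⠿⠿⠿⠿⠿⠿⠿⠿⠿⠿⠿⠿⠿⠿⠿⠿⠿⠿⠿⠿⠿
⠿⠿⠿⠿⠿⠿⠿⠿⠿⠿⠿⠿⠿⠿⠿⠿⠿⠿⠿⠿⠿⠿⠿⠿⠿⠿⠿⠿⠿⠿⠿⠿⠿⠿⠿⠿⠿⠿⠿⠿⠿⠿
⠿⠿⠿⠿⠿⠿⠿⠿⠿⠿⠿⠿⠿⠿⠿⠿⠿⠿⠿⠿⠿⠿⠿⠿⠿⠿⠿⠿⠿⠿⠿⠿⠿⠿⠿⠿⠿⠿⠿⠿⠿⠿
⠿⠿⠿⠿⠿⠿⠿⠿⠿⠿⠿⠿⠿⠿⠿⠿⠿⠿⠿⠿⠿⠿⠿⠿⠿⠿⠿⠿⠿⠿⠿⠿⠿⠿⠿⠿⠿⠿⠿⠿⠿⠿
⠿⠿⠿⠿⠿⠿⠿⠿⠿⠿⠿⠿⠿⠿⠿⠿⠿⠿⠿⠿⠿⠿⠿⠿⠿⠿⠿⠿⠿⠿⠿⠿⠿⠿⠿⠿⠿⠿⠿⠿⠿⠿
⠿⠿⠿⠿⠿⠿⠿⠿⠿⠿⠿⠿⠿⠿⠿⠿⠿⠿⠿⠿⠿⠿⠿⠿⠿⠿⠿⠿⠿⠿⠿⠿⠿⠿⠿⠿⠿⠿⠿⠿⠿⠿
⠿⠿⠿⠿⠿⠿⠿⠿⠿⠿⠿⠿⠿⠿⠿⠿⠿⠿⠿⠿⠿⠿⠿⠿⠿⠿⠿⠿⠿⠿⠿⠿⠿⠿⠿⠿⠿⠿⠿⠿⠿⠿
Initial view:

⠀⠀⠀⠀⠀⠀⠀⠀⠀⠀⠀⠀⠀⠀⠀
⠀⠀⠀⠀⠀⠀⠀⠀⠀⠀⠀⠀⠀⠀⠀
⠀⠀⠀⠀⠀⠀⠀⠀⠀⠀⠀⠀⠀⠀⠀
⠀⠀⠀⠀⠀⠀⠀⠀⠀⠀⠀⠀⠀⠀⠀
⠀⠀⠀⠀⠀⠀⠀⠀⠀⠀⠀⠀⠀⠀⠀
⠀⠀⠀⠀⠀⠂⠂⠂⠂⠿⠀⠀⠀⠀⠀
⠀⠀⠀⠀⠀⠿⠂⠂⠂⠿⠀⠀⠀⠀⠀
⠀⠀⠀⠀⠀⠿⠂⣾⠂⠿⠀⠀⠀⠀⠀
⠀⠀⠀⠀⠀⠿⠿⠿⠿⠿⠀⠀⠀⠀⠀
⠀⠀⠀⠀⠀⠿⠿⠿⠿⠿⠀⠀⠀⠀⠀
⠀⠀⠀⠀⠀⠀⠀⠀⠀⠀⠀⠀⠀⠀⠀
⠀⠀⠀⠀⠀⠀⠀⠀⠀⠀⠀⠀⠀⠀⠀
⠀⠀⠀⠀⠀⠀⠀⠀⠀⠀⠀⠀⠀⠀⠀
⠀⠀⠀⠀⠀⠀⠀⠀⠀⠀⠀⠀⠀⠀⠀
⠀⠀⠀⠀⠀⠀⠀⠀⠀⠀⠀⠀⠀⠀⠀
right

⠀⠀⠀⠀⠀⠀⠀⠀⠀⠀⠀⠀⠀⠀⠀
⠀⠀⠀⠀⠀⠀⠀⠀⠀⠀⠀⠀⠀⠀⠀
⠀⠀⠀⠀⠀⠀⠀⠀⠀⠀⠀⠀⠀⠀⠀
⠀⠀⠀⠀⠀⠀⠀⠀⠀⠀⠀⠀⠀⠀⠀
⠀⠀⠀⠀⠀⠀⠀⠀⠀⠀⠀⠀⠀⠀⠀
⠀⠀⠀⠀⠂⠂⠂⠂⠿⠿⠀⠀⠀⠀⠀
⠀⠀⠀⠀⠿⠂⠂⠂⠿⠿⠀⠀⠀⠀⠀
⠀⠀⠀⠀⠿⠂⠂⣾⠿⠿⠀⠀⠀⠀⠀
⠀⠀⠀⠀⠿⠿⠿⠿⠿⠿⠀⠀⠀⠀⠀
⠀⠀⠀⠀⠿⠿⠿⠿⠿⠿⠀⠀⠀⠀⠀
⠀⠀⠀⠀⠀⠀⠀⠀⠀⠀⠀⠀⠀⠀⠀
⠀⠀⠀⠀⠀⠀⠀⠀⠀⠀⠀⠀⠀⠀⠀
⠀⠀⠀⠀⠀⠀⠀⠀⠀⠀⠀⠀⠀⠀⠀
⠀⠀⠀⠀⠀⠀⠀⠀⠀⠀⠀⠀⠀⠀⠀
⠀⠀⠀⠀⠀⠀⠀⠀⠀⠀⠀⠀⠀⠀⠀

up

⠀⠀⠀⠀⠀⠀⠀⠀⠀⠀⠀⠀⠀⠀⠀
⠀⠀⠀⠀⠀⠀⠀⠀⠀⠀⠀⠀⠀⠀⠀
⠀⠀⠀⠀⠀⠀⠀⠀⠀⠀⠀⠀⠀⠀⠀
⠀⠀⠀⠀⠀⠀⠀⠀⠀⠀⠀⠀⠀⠀⠀
⠀⠀⠀⠀⠀⠀⠀⠀⠀⠀⠀⠀⠀⠀⠀
⠀⠀⠀⠀⠀⠂⠂⠂⠂⠂⠀⠀⠀⠀⠀
⠀⠀⠀⠀⠂⠂⠂⠂⠿⠿⠀⠀⠀⠀⠀
⠀⠀⠀⠀⠿⠂⠂⣾⠿⠿⠀⠀⠀⠀⠀
⠀⠀⠀⠀⠿⠂⠂⠂⠿⠿⠀⠀⠀⠀⠀
⠀⠀⠀⠀⠿⠿⠿⠿⠿⠿⠀⠀⠀⠀⠀
⠀⠀⠀⠀⠿⠿⠿⠿⠿⠿⠀⠀⠀⠀⠀
⠀⠀⠀⠀⠀⠀⠀⠀⠀⠀⠀⠀⠀⠀⠀
⠀⠀⠀⠀⠀⠀⠀⠀⠀⠀⠀⠀⠀⠀⠀
⠀⠀⠀⠀⠀⠀⠀⠀⠀⠀⠀⠀⠀⠀⠀
⠀⠀⠀⠀⠀⠀⠀⠀⠀⠀⠀⠀⠀⠀⠀

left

⠀⠀⠀⠀⠀⠀⠀⠀⠀⠀⠀⠀⠀⠀⠀
⠀⠀⠀⠀⠀⠀⠀⠀⠀⠀⠀⠀⠀⠀⠀
⠀⠀⠀⠀⠀⠀⠀⠀⠀⠀⠀⠀⠀⠀⠀
⠀⠀⠀⠀⠀⠀⠀⠀⠀⠀⠀⠀⠀⠀⠀
⠀⠀⠀⠀⠀⠀⠀⠀⠀⠀⠀⠀⠀⠀⠀
⠀⠀⠀⠀⠀⠂⠂⠂⠂⠂⠂⠀⠀⠀⠀
⠀⠀⠀⠀⠀⠂⠂⠂⠂⠿⠿⠀⠀⠀⠀
⠀⠀⠀⠀⠀⠿⠂⣾⠂⠿⠿⠀⠀⠀⠀
⠀⠀⠀⠀⠀⠿⠂⠂⠂⠿⠿⠀⠀⠀⠀
⠀⠀⠀⠀⠀⠿⠿⠿⠿⠿⠿⠀⠀⠀⠀
⠀⠀⠀⠀⠀⠿⠿⠿⠿⠿⠿⠀⠀⠀⠀
⠀⠀⠀⠀⠀⠀⠀⠀⠀⠀⠀⠀⠀⠀⠀
⠀⠀⠀⠀⠀⠀⠀⠀⠀⠀⠀⠀⠀⠀⠀
⠀⠀⠀⠀⠀⠀⠀⠀⠀⠀⠀⠀⠀⠀⠀
⠀⠀⠀⠀⠀⠀⠀⠀⠀⠀⠀⠀⠀⠀⠀

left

⠀⠀⠀⠀⠀⠀⠀⠀⠀⠀⠀⠀⠀⠀⠀
⠀⠀⠀⠀⠀⠀⠀⠀⠀⠀⠀⠀⠀⠀⠀
⠀⠀⠀⠀⠀⠀⠀⠀⠀⠀⠀⠀⠀⠀⠀
⠀⠀⠀⠀⠀⠀⠀⠀⠀⠀⠀⠀⠀⠀⠀
⠀⠀⠀⠀⠀⠀⠀⠀⠀⠀⠀⠀⠀⠀⠀
⠀⠀⠀⠀⠀⠂⠂⠂⠂⠂⠂⠂⠀⠀⠀
⠀⠀⠀⠀⠀⠂⠂⠂⠂⠂⠿⠿⠀⠀⠀
⠀⠀⠀⠀⠀⠿⠿⣾⠂⠂⠿⠿⠀⠀⠀
⠀⠀⠀⠀⠀⠿⠿⠂⠂⠂⠿⠿⠀⠀⠀
⠀⠀⠀⠀⠀⠿⠿⠿⠿⠿⠿⠿⠀⠀⠀
⠀⠀⠀⠀⠀⠀⠿⠿⠿⠿⠿⠿⠀⠀⠀
⠀⠀⠀⠀⠀⠀⠀⠀⠀⠀⠀⠀⠀⠀⠀
⠀⠀⠀⠀⠀⠀⠀⠀⠀⠀⠀⠀⠀⠀⠀
⠀⠀⠀⠀⠀⠀⠀⠀⠀⠀⠀⠀⠀⠀⠀
⠀⠀⠀⠀⠀⠀⠀⠀⠀⠀⠀⠀⠀⠀⠀

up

⠀⠀⠀⠀⠀⠀⠀⠀⠀⠀⠀⠀⠀⠀⠀
⠀⠀⠀⠀⠀⠀⠀⠀⠀⠀⠀⠀⠀⠀⠀
⠀⠀⠀⠀⠀⠀⠀⠀⠀⠀⠀⠀⠀⠀⠀
⠀⠀⠀⠀⠀⠀⠀⠀⠀⠀⠀⠀⠀⠀⠀
⠀⠀⠀⠀⠀⠀⠀⠀⠀⠀⠀⠀⠀⠀⠀
⠀⠀⠀⠀⠀⠿⠿⠂⠂⠂⠀⠀⠀⠀⠀
⠀⠀⠀⠀⠀⠂⠂⠂⠂⠂⠂⠂⠀⠀⠀
⠀⠀⠀⠀⠀⠂⠂⣾⠂⠂⠿⠿⠀⠀⠀
⠀⠀⠀⠀⠀⠿⠿⠂⠂⠂⠿⠿⠀⠀⠀
⠀⠀⠀⠀⠀⠿⠿⠂⠂⠂⠿⠿⠀⠀⠀
⠀⠀⠀⠀⠀⠿⠿⠿⠿⠿⠿⠿⠀⠀⠀
⠀⠀⠀⠀⠀⠀⠿⠿⠿⠿⠿⠿⠀⠀⠀
⠀⠀⠀⠀⠀⠀⠀⠀⠀⠀⠀⠀⠀⠀⠀
⠀⠀⠀⠀⠀⠀⠀⠀⠀⠀⠀⠀⠀⠀⠀
⠀⠀⠀⠀⠀⠀⠀⠀⠀⠀⠀⠀⠀⠀⠀

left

⠀⠀⠀⠀⠀⠀⠀⠀⠀⠀⠀⠀⠀⠀⠀
⠀⠀⠀⠀⠀⠀⠀⠀⠀⠀⠀⠀⠀⠀⠀
⠀⠀⠀⠀⠀⠀⠀⠀⠀⠀⠀⠀⠀⠀⠀
⠀⠀⠀⠀⠀⠀⠀⠀⠀⠀⠀⠀⠀⠀⠀
⠀⠀⠀⠀⠀⠀⠀⠀⠀⠀⠀⠀⠀⠀⠀
⠀⠀⠀⠀⠀⠿⠿⠿⠂⠂⠂⠀⠀⠀⠀
⠀⠀⠀⠀⠀⠂⠂⠂⠂⠂⠂⠂⠂⠀⠀
⠀⠀⠀⠀⠀⠂⠂⣾⠂⠂⠂⠿⠿⠀⠀
⠀⠀⠀⠀⠀⠂⠿⠿⠂⠂⠂⠿⠿⠀⠀
⠀⠀⠀⠀⠀⠂⠿⠿⠂⠂⠂⠿⠿⠀⠀
⠀⠀⠀⠀⠀⠀⠿⠿⠿⠿⠿⠿⠿⠀⠀
⠀⠀⠀⠀⠀⠀⠀⠿⠿⠿⠿⠿⠿⠀⠀
⠀⠀⠀⠀⠀⠀⠀⠀⠀⠀⠀⠀⠀⠀⠀
⠀⠀⠀⠀⠀⠀⠀⠀⠀⠀⠀⠀⠀⠀⠀
⠀⠀⠀⠀⠀⠀⠀⠀⠀⠀⠀⠀⠀⠀⠀

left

⠀⠀⠀⠀⠀⠀⠀⠀⠀⠀⠀⠀⠀⠀⠀
⠀⠀⠀⠀⠀⠀⠀⠀⠀⠀⠀⠀⠀⠀⠀
⠀⠀⠀⠀⠀⠀⠀⠀⠀⠀⠀⠀⠀⠀⠀
⠀⠀⠀⠀⠀⠀⠀⠀⠀⠀⠀⠀⠀⠀⠀
⠀⠀⠀⠀⠀⠀⠀⠀⠀⠀⠀⠀⠀⠀⠀
⠀⠀⠀⠀⠀⠿⠿⠿⠿⠂⠂⠂⠀⠀⠀
⠀⠀⠀⠀⠀⠿⠂⠂⠂⠂⠂⠂⠂⠂⠀
⠀⠀⠀⠀⠀⠂⠂⣾⠂⠂⠂⠂⠿⠿⠀
⠀⠀⠀⠀⠀⠿⠂⠿⠿⠂⠂⠂⠿⠿⠀
⠀⠀⠀⠀⠀⠿⠂⠿⠿⠂⠂⠂⠿⠿⠀
⠀⠀⠀⠀⠀⠀⠀⠿⠿⠿⠿⠿⠿⠿⠀
⠀⠀⠀⠀⠀⠀⠀⠀⠿⠿⠿⠿⠿⠿⠀
⠀⠀⠀⠀⠀⠀⠀⠀⠀⠀⠀⠀⠀⠀⠀
⠀⠀⠀⠀⠀⠀⠀⠀⠀⠀⠀⠀⠀⠀⠀
⠀⠀⠀⠀⠀⠀⠀⠀⠀⠀⠀⠀⠀⠀⠀

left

⠀⠀⠀⠀⠀⠀⠀⠀⠀⠀⠀⠀⠀⠀⠀
⠀⠀⠀⠀⠀⠀⠀⠀⠀⠀⠀⠀⠀⠀⠀
⠀⠀⠀⠀⠀⠀⠀⠀⠀⠀⠀⠀⠀⠀⠀
⠀⠀⠀⠀⠀⠀⠀⠀⠀⠀⠀⠀⠀⠀⠀
⠀⠀⠀⠀⠀⠀⠀⠀⠀⠀⠀⠀⠀⠀⠀
⠀⠀⠀⠀⠀⠿⠿⠿⠿⠿⠂⠂⠂⠀⠀
⠀⠀⠀⠀⠀⠿⠿⠂⠂⠂⠂⠂⠂⠂⠂
⠀⠀⠀⠀⠀⠂⠂⣾⠂⠂⠂⠂⠂⠿⠿
⠀⠀⠀⠀⠀⠿⠿⠂⠿⠿⠂⠂⠂⠿⠿
⠀⠀⠀⠀⠀⠿⠿⠂⠿⠿⠂⠂⠂⠿⠿
⠀⠀⠀⠀⠀⠀⠀⠀⠿⠿⠿⠿⠿⠿⠿
⠀⠀⠀⠀⠀⠀⠀⠀⠀⠿⠿⠿⠿⠿⠿
⠀⠀⠀⠀⠀⠀⠀⠀⠀⠀⠀⠀⠀⠀⠀
⠀⠀⠀⠀⠀⠀⠀⠀⠀⠀⠀⠀⠀⠀⠀
⠀⠀⠀⠀⠀⠀⠀⠀⠀⠀⠀⠀⠀⠀⠀

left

⠀⠀⠀⠀⠀⠀⠀⠀⠀⠀⠀⠀⠀⠀⠀
⠀⠀⠀⠀⠀⠀⠀⠀⠀⠀⠀⠀⠀⠀⠀
⠀⠀⠀⠀⠀⠀⠀⠀⠀⠀⠀⠀⠀⠀⠀
⠀⠀⠀⠀⠀⠀⠀⠀⠀⠀⠀⠀⠀⠀⠀
⠀⠀⠀⠀⠀⠀⠀⠀⠀⠀⠀⠀⠀⠀⠀
⠀⠀⠀⠀⠀⠿⠿⠿⠿⠿⠿⠂⠂⠂⠀
⠀⠀⠀⠀⠀⠿⠿⠿⠂⠂⠂⠂⠂⠂⠂
⠀⠀⠀⠀⠀⠂⠂⣾⠂⠂⠂⠂⠂⠂⠿
⠀⠀⠀⠀⠀⠿⠿⠿⠂⠿⠿⠂⠂⠂⠿
⠀⠀⠀⠀⠀⠿⠿⠿⠂⠿⠿⠂⠂⠂⠿
⠀⠀⠀⠀⠀⠀⠀⠀⠀⠿⠿⠿⠿⠿⠿
⠀⠀⠀⠀⠀⠀⠀⠀⠀⠀⠿⠿⠿⠿⠿
⠀⠀⠀⠀⠀⠀⠀⠀⠀⠀⠀⠀⠀⠀⠀
⠀⠀⠀⠀⠀⠀⠀⠀⠀⠀⠀⠀⠀⠀⠀
⠀⠀⠀⠀⠀⠀⠀⠀⠀⠀⠀⠀⠀⠀⠀

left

⠀⠀⠀⠀⠀⠀⠀⠀⠀⠀⠀⠀⠀⠀⠀
⠀⠀⠀⠀⠀⠀⠀⠀⠀⠀⠀⠀⠀⠀⠀
⠀⠀⠀⠀⠀⠀⠀⠀⠀⠀⠀⠀⠀⠀⠀
⠀⠀⠀⠀⠀⠀⠀⠀⠀⠀⠀⠀⠀⠀⠀
⠀⠀⠀⠀⠀⠀⠀⠀⠀⠀⠀⠀⠀⠀⠀
⠀⠀⠀⠀⠀⠿⠿⠿⠿⠿⠿⠿⠂⠂⠂
⠀⠀⠀⠀⠀⠿⠿⠿⠿⠂⠂⠂⠂⠂⠂
⠀⠀⠀⠀⠀⠂⠂⣾⠂⠂⠂⠂⠂⠂⠂
⠀⠀⠀⠀⠀⠿⠿⠿⠿⠂⠿⠿⠂⠂⠂
⠀⠀⠀⠀⠀⠿⠿⠿⠿⠂⠿⠿⠂⠂⠂
⠀⠀⠀⠀⠀⠀⠀⠀⠀⠀⠿⠿⠿⠿⠿
⠀⠀⠀⠀⠀⠀⠀⠀⠀⠀⠀⠿⠿⠿⠿
⠀⠀⠀⠀⠀⠀⠀⠀⠀⠀⠀⠀⠀⠀⠀
⠀⠀⠀⠀⠀⠀⠀⠀⠀⠀⠀⠀⠀⠀⠀
⠀⠀⠀⠀⠀⠀⠀⠀⠀⠀⠀⠀⠀⠀⠀

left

⠀⠀⠀⠀⠀⠀⠀⠀⠀⠀⠀⠀⠀⠀⠀
⠀⠀⠀⠀⠀⠀⠀⠀⠀⠀⠀⠀⠀⠀⠀
⠀⠀⠀⠀⠀⠀⠀⠀⠀⠀⠀⠀⠀⠀⠀
⠀⠀⠀⠀⠀⠀⠀⠀⠀⠀⠀⠀⠀⠀⠀
⠀⠀⠀⠀⠀⠀⠀⠀⠀⠀⠀⠀⠀⠀⠀
⠀⠀⠀⠀⠀⠿⠿⠿⠿⠿⠿⠿⠿⠂⠂
⠀⠀⠀⠀⠀⠿⠿⠿⠿⠿⠂⠂⠂⠂⠂
⠀⠀⠀⠀⠀⠂⠂⣾⠂⠂⠂⠂⠂⠂⠂
⠀⠀⠀⠀⠀⠿⠿⠿⠿⠿⠂⠿⠿⠂⠂
⠀⠀⠀⠀⠀⠿⠿⠿⠿⠿⠂⠿⠿⠂⠂
⠀⠀⠀⠀⠀⠀⠀⠀⠀⠀⠀⠿⠿⠿⠿
⠀⠀⠀⠀⠀⠀⠀⠀⠀⠀⠀⠀⠿⠿⠿
⠀⠀⠀⠀⠀⠀⠀⠀⠀⠀⠀⠀⠀⠀⠀
⠀⠀⠀⠀⠀⠀⠀⠀⠀⠀⠀⠀⠀⠀⠀
⠀⠀⠀⠀⠀⠀⠀⠀⠀⠀⠀⠀⠀⠀⠀

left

⠀⠀⠀⠀⠀⠀⠀⠀⠀⠀⠀⠀⠀⠀⠀
⠀⠀⠀⠀⠀⠀⠀⠀⠀⠀⠀⠀⠀⠀⠀
⠀⠀⠀⠀⠀⠀⠀⠀⠀⠀⠀⠀⠀⠀⠀
⠀⠀⠀⠀⠀⠀⠀⠀⠀⠀⠀⠀⠀⠀⠀
⠀⠀⠀⠀⠀⠀⠀⠀⠀⠀⠀⠀⠀⠀⠀
⠀⠀⠀⠀⠀⠂⠿⠿⠿⠿⠿⠿⠿⠿⠂
⠀⠀⠀⠀⠀⠂⠿⠿⠿⠿⠿⠂⠂⠂⠂
⠀⠀⠀⠀⠀⠂⠂⣾⠂⠂⠂⠂⠂⠂⠂
⠀⠀⠀⠀⠀⠂⠿⠿⠿⠿⠿⠂⠿⠿⠂
⠀⠀⠀⠀⠀⠂⠿⠿⠿⠿⠿⠂⠿⠿⠂
⠀⠀⠀⠀⠀⠀⠀⠀⠀⠀⠀⠀⠿⠿⠿
⠀⠀⠀⠀⠀⠀⠀⠀⠀⠀⠀⠀⠀⠿⠿
⠀⠀⠀⠀⠀⠀⠀⠀⠀⠀⠀⠀⠀⠀⠀
⠀⠀⠀⠀⠀⠀⠀⠀⠀⠀⠀⠀⠀⠀⠀
⠀⠀⠀⠀⠀⠀⠀⠀⠀⠀⠀⠀⠀⠀⠀

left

⠀⠀⠀⠀⠀⠀⠀⠀⠀⠀⠀⠀⠀⠀⠀
⠀⠀⠀⠀⠀⠀⠀⠀⠀⠀⠀⠀⠀⠀⠀
⠀⠀⠀⠀⠀⠀⠀⠀⠀⠀⠀⠀⠀⠀⠀
⠀⠀⠀⠀⠀⠀⠀⠀⠀⠀⠀⠀⠀⠀⠀
⠀⠀⠀⠀⠀⠀⠀⠀⠀⠀⠀⠀⠀⠀⠀
⠀⠀⠀⠀⠀⠿⠂⠿⠿⠿⠿⠿⠿⠿⠿
⠀⠀⠀⠀⠀⠿⠂⠿⠿⠿⠿⠿⠂⠂⠂
⠀⠀⠀⠀⠀⠂⠂⣾⠂⠂⠂⠂⠂⠂⠂
⠀⠀⠀⠀⠀⠿⠂⠿⠿⠿⠿⠿⠂⠿⠿
⠀⠀⠀⠀⠀⠿⠂⠿⠿⠿⠿⠿⠂⠿⠿
⠀⠀⠀⠀⠀⠀⠀⠀⠀⠀⠀⠀⠀⠿⠿
⠀⠀⠀⠀⠀⠀⠀⠀⠀⠀⠀⠀⠀⠀⠿
⠀⠀⠀⠀⠀⠀⠀⠀⠀⠀⠀⠀⠀⠀⠀
⠀⠀⠀⠀⠀⠀⠀⠀⠀⠀⠀⠀⠀⠀⠀
⠀⠀⠀⠀⠀⠀⠀⠀⠀⠀⠀⠀⠀⠀⠀

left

⠀⠀⠀⠀⠀⠀⠀⠀⠀⠀⠀⠀⠀⠀⠀
⠀⠀⠀⠀⠀⠀⠀⠀⠀⠀⠀⠀⠀⠀⠀
⠀⠀⠀⠀⠀⠀⠀⠀⠀⠀⠀⠀⠀⠀⠀
⠀⠀⠀⠀⠀⠀⠀⠀⠀⠀⠀⠀⠀⠀⠀
⠀⠀⠀⠀⠀⠀⠀⠀⠀⠀⠀⠀⠀⠀⠀
⠀⠀⠀⠀⠀⠿⠿⠂⠿⠿⠿⠿⠿⠿⠿
⠀⠀⠀⠀⠀⠿⠿⠂⠿⠿⠿⠿⠿⠂⠂
⠀⠀⠀⠀⠀⠂⠂⣾⠂⠂⠂⠂⠂⠂⠂
⠀⠀⠀⠀⠀⠿⠿⠂⠿⠿⠿⠿⠿⠂⠿
⠀⠀⠀⠀⠀⠿⠿⠂⠿⠿⠿⠿⠿⠂⠿
⠀⠀⠀⠀⠀⠀⠀⠀⠀⠀⠀⠀⠀⠀⠿
⠀⠀⠀⠀⠀⠀⠀⠀⠀⠀⠀⠀⠀⠀⠀
⠀⠀⠀⠀⠀⠀⠀⠀⠀⠀⠀⠀⠀⠀⠀
⠀⠀⠀⠀⠀⠀⠀⠀⠀⠀⠀⠀⠀⠀⠀
⠀⠀⠀⠀⠀⠀⠀⠀⠀⠀⠀⠀⠀⠀⠀

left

⠀⠀⠀⠀⠀⠀⠀⠀⠀⠀⠀⠀⠀⠀⠀
⠀⠀⠀⠀⠀⠀⠀⠀⠀⠀⠀⠀⠀⠀⠀
⠀⠀⠀⠀⠀⠀⠀⠀⠀⠀⠀⠀⠀⠀⠀
⠀⠀⠀⠀⠀⠀⠀⠀⠀⠀⠀⠀⠀⠀⠀
⠀⠀⠀⠀⠀⠀⠀⠀⠀⠀⠀⠀⠀⠀⠀
⠀⠀⠀⠀⠀⠿⠿⠿⠂⠿⠿⠿⠿⠿⠿
⠀⠀⠀⠀⠀⠿⠿⠿⠂⠿⠿⠿⠿⠿⠂
⠀⠀⠀⠀⠀⠂⠂⣾⠂⠂⠂⠂⠂⠂⠂
⠀⠀⠀⠀⠀⠿⠿⠿⠂⠿⠿⠿⠿⠿⠂
⠀⠀⠀⠀⠀⠿⠿⠿⠂⠿⠿⠿⠿⠿⠂
⠀⠀⠀⠀⠀⠀⠀⠀⠀⠀⠀⠀⠀⠀⠀
⠀⠀⠀⠀⠀⠀⠀⠀⠀⠀⠀⠀⠀⠀⠀
⠀⠀⠀⠀⠀⠀⠀⠀⠀⠀⠀⠀⠀⠀⠀
⠀⠀⠀⠀⠀⠀⠀⠀⠀⠀⠀⠀⠀⠀⠀
⠀⠀⠀⠀⠀⠀⠀⠀⠀⠀⠀⠀⠀⠀⠀

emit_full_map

⠿⠿⠿⠂⠿⠿⠿⠿⠿⠿⠿⠿⠂⠂⠂⠀⠀
⠿⠿⠿⠂⠿⠿⠿⠿⠿⠂⠂⠂⠂⠂⠂⠂⠂
⠂⠂⣾⠂⠂⠂⠂⠂⠂⠂⠂⠂⠂⠂⠂⠿⠿
⠿⠿⠿⠂⠿⠿⠿⠿⠿⠂⠿⠿⠂⠂⠂⠿⠿
⠿⠿⠿⠂⠿⠿⠿⠿⠿⠂⠿⠿⠂⠂⠂⠿⠿
⠀⠀⠀⠀⠀⠀⠀⠀⠀⠀⠿⠿⠿⠿⠿⠿⠿
⠀⠀⠀⠀⠀⠀⠀⠀⠀⠀⠀⠿⠿⠿⠿⠿⠿
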